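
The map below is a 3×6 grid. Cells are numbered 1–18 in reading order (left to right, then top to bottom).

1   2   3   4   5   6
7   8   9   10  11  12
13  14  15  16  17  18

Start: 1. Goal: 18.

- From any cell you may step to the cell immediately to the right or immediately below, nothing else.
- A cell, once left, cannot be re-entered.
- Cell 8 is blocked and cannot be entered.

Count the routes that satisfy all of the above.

11

A right/down-only route from 1 to 18 makes exactly 2 down-moves and 5 right-moves in some order.
With no other constraints that would be C(7,2) = 21 routes.
Subtract routes through each blocked cell (inclusion–exclusion for overlaps): − through 8: 10 → 11.
That gives 11 routes.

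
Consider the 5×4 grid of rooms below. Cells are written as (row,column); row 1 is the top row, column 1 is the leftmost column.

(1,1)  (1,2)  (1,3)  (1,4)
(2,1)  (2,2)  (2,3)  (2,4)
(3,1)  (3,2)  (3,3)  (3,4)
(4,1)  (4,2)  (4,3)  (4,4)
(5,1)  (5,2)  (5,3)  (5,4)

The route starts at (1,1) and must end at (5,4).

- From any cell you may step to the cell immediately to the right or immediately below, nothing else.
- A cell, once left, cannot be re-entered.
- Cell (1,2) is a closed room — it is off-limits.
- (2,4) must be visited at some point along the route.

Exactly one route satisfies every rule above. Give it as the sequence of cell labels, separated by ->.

Moves only go right or down, so the column and row indices never decrease.
Route from (1,1): down 1 to (2,1), right 3 to (2,4), down 3 to (5,4) — 7 moves in all.
Check: all required cells visited.

(1,1) -> (2,1) -> (2,2) -> (2,3) -> (2,4) -> (3,4) -> (4,4) -> (5,4)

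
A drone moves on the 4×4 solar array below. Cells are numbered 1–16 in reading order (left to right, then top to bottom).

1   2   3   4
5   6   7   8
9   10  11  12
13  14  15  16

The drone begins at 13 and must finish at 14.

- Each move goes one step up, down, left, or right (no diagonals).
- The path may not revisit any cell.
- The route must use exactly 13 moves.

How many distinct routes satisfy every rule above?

24

Need simple routes of exactly 13 moves from 13 to 14 (Manhattan distance 1, so 6 moves are spent on a detour and 6 undoing it).
Branch systematically from the start, pruning whenever the remaining move budget drops below the Manhattan distance to 14 or differs from it in parity. Every completion starts via 9: 24 (no valid completion starts via 14).
That gives 24 routes.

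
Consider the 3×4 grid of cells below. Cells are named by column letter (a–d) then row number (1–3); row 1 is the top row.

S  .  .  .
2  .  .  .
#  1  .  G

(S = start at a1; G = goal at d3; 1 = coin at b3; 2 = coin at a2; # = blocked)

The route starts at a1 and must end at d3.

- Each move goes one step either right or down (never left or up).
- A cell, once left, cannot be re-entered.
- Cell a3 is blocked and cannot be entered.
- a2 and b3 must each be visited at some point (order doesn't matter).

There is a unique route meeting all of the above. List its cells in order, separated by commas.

a1, a2, b2, b3, c3, d3

Moves only go right or down, so the column and row indices never decrease.
Route from a1: down to a2, right to b2, down to b3, 2× right (reaching d3) — 5 moves in all.
Check: all required cells visited.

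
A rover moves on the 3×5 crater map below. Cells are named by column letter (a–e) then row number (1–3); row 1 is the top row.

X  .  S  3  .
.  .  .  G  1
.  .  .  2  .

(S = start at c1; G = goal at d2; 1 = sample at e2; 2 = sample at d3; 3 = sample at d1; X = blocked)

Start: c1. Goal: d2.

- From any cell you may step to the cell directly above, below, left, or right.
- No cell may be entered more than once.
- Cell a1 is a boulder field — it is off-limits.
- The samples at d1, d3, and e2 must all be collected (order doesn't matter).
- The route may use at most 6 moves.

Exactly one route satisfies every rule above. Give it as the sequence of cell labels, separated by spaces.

c1 d1 e1 e2 e3 d3 d2

The budget equals the shortest possible length, so every move has to be on a shortest route through the required cells.
Route from c1: 2× right (reaching e1), 2× down (reaching e3), left to d3, up to d2 — 6 moves in all.
Check: all required cells visited; 6 ≤ 6 moves.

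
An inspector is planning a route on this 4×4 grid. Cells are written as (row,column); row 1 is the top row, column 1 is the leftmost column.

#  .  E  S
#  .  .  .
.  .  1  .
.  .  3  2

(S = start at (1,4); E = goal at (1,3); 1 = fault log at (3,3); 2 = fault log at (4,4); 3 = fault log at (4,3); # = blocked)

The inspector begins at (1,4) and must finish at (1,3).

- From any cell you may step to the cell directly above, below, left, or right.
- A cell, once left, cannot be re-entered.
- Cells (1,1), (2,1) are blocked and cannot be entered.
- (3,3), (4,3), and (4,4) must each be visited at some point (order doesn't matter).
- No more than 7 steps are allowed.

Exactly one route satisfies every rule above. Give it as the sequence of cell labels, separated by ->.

(1,4) -> (2,4) -> (3,4) -> (4,4) -> (4,3) -> (3,3) -> (2,3) -> (1,3)

The budget equals the shortest possible length, so every move has to be on a shortest route through the required cells.
Route from (1,4): 3× down (reaching (4,4)), left to (4,3), 3× up (reaching (1,3)) — 7 moves in all.
Check: all required cells visited; 7 ≤ 7 moves.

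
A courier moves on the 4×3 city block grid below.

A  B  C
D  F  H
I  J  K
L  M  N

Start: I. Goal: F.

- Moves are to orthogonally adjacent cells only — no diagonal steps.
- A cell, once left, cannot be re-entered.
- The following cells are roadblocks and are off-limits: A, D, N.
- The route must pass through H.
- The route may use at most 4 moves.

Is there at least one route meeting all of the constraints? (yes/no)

yes

One route that works: I → J → K → H → F.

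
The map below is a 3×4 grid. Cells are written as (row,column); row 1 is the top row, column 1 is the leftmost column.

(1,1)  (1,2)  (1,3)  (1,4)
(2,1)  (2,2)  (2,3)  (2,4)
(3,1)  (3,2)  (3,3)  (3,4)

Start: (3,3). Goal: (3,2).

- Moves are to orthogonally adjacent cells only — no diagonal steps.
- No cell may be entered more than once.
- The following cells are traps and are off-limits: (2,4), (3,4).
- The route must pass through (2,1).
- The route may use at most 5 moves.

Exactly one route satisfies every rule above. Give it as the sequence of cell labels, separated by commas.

(3,3), (2,3), (2,2), (2,1), (3,1), (3,2)

The 5-move cap with required stops at (2,1) leaves no slack for detours.
Route from (3,3): up 1 to (2,3), left 2 to (2,1), down 1 to (3,1), right 1 to (3,2) — 5 moves in all.
Check: all required cells visited; 5 ≤ 5 moves.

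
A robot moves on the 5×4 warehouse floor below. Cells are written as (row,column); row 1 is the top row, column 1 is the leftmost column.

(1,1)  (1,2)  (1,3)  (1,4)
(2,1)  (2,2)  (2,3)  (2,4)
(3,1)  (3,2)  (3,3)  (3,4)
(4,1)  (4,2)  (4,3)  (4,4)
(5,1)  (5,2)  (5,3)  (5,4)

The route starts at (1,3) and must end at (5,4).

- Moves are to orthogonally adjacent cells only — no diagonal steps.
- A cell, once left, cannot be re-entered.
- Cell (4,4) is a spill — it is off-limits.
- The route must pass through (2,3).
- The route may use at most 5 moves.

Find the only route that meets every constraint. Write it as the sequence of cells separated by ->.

Any route must reach (2,3) and still end at (5,4) within 5 moves, so the order of the required stops is forced.
Route from (1,3): 4× down (reaching (5,3)), right to (5,4) — 5 moves in all.
Check: all required cells visited; 5 ≤ 5 moves.

(1,3) -> (2,3) -> (3,3) -> (4,3) -> (5,3) -> (5,4)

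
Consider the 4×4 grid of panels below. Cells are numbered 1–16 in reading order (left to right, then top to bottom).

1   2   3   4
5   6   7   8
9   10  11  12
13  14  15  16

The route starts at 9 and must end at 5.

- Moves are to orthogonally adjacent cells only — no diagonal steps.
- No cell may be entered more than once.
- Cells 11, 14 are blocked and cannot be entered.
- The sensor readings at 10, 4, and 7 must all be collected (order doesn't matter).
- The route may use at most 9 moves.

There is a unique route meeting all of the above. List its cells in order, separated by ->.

Any route must reach 10, 4, and 7 and still end at 5 within 9 moves, so the order of the required stops is forced.
Route from 9: right to 10, up to 6, 2× right (reaching 8), up to 4, 3× left (reaching 1), down to 5 — 9 moves in all.
Check: all required cells visited; 9 ≤ 9 moves.

9 -> 10 -> 6 -> 7 -> 8 -> 4 -> 3 -> 2 -> 1 -> 5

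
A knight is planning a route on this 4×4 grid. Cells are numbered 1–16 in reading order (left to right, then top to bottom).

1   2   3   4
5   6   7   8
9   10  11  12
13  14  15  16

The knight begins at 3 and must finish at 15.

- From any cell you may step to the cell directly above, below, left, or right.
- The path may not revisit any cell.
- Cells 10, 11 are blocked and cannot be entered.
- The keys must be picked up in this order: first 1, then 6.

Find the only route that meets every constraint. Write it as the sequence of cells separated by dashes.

The waypoints must appear in the order 1, 6, with no cell reused.
Route from 3: 2× left (reaching 1), down to 5, 3× right (reaching 8), 2× down (reaching 16), left to 15 — 9 moves in all.
Check: order respected (1 at step 2, 6 at step 4).

3 - 2 - 1 - 5 - 6 - 7 - 8 - 12 - 16 - 15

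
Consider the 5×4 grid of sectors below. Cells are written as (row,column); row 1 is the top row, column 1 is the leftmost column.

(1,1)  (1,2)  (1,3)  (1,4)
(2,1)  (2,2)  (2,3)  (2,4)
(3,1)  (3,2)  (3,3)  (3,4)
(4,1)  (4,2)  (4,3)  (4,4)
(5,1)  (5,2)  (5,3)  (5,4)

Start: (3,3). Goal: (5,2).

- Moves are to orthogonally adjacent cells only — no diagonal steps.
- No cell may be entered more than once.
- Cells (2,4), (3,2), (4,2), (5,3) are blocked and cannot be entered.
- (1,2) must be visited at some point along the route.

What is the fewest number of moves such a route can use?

Any route passes through (1,2) somewhere between (3,3) and (5,2). Summing Manhattan distances along the two legs ((3,3) → (1,2) → (5,2)) gives a lower bound of 3 + 4 = 7 moves.
That bound ignores the blocked cells. Measuring each leg by the fewest moves that actually steer around them ((3,3)→(1,2): 3; (1,2)→(5,2): 6) raises the lower bound to 9.
A route of 9 moves exists: (3,3) → (2,3) → (1,3) → (1,2) → (2,2) → (2,1) → (3,1) → (4,1) → (5,1) → (5,2).
Since 9 matches that lower bound, it is optimal.

9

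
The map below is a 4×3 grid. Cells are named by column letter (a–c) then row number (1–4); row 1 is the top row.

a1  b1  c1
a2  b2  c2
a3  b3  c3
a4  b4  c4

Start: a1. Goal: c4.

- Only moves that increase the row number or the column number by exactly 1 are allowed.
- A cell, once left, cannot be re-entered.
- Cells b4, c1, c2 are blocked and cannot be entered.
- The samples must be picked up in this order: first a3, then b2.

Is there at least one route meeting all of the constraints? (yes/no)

no

b2 lies above a3, so going from a3 to b2 would need an upward move — but moves only go right/down, so a3 cannot be visited before b2.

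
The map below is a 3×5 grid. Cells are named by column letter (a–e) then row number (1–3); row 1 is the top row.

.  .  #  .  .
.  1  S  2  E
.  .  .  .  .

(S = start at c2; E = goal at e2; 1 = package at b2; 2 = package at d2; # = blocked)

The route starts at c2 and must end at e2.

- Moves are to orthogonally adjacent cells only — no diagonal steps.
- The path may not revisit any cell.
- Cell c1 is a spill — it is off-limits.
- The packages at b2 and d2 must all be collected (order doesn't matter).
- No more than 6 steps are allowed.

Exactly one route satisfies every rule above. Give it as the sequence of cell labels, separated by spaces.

Any route must reach b2 and d2 and still end at e2 within 6 moves, so the order of the required stops is forced.
Route from c2: left 1 to b2, down 1 to b3, right 2 to d3, up 1 to d2, right 1 to e2 — 6 moves in all.
Check: all required cells visited; 6 ≤ 6 moves.

c2 b2 b3 c3 d3 d2 e2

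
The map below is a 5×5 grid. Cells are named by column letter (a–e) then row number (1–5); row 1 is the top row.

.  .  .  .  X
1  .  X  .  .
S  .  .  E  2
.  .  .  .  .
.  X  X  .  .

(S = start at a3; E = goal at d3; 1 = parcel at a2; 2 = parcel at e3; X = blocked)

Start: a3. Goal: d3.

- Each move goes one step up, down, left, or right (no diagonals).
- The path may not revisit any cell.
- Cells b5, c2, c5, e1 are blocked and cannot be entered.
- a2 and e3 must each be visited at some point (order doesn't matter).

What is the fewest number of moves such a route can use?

9

Any route passes through a2 and e3 in some order between a3 and d3. Summing Manhattan distances along each leg and taking the cheapest ordering (a3 → a2 → e3 → d3) gives a lower bound of 1 + 5 + 1 = 7 moves.
The shortest route satisfying every rule uses 9 moves: a3 → a2 → a1 → b1 → c1 → d1 → d2 → e2 → e3 → d3.
The bound of 7 isn't tight here; checking systematically, no route of length 7 through 8 satisfies every constraint, so 9 is the minimum.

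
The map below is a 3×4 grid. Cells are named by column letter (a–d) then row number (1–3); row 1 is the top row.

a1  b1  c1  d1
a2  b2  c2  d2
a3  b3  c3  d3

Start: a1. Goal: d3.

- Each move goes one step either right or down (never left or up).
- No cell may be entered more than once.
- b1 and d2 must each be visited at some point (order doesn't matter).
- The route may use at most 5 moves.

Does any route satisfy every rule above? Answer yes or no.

yes

One route that works: a1 → b1 → b2 → c2 → d2 → d3.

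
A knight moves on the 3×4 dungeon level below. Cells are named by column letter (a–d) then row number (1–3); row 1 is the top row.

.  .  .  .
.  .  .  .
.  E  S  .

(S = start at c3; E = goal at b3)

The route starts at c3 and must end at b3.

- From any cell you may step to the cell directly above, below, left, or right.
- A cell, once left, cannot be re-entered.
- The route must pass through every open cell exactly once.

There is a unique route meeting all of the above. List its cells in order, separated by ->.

c3 -> d3 -> d2 -> d1 -> c1 -> c2 -> b2 -> b1 -> a1 -> a2 -> a3 -> b3

Need to visit all 12 open cells exactly once, starting at c3 and ending at b3.
Cell a3 has only two open neighbours (a2 and b3), so the path must pass straight through it: one of those is the cell it's entered from and the other is where it exits.
Route from c3: right to d3, 2× up (reaching d1), left to c1, down to c2, left to b2, up to b1, left to a1, 2× down (reaching a3), right to b3 — 11 moves in all.
Check: all 12 open cells covered.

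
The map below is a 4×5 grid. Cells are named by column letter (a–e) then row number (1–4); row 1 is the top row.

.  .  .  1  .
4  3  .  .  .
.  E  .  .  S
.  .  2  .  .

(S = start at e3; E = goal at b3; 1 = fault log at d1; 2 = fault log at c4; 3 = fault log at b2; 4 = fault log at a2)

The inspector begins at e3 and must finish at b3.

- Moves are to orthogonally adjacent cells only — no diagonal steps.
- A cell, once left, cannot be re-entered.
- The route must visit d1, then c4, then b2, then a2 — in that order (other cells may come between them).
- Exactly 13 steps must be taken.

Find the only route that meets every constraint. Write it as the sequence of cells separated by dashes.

The waypoints must appear in the order d1, c4, b2, a2, with no cell reused.
Route from e3: up 2 to e1, left 1 to d1, down 3 to d4, left 1 to c4, up 2 to c2, left 2 to a2, down 1 to a3, right 1 to b3 — 13 moves in all.
Check: order respected (1 at step 3, 2 at step 7, 3 at step 10, 4 at step 11); 13 moves as required.

e3 - e2 - e1 - d1 - d2 - d3 - d4 - c4 - c3 - c2 - b2 - a2 - a3 - b3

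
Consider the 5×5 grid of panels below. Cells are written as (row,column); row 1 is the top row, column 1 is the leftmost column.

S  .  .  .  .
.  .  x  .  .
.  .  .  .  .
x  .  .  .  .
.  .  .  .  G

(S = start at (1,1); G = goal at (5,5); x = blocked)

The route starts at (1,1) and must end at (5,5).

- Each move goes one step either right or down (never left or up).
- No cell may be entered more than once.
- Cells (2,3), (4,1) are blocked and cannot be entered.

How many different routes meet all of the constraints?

A right/down-only route from (1,1) to (5,5) makes exactly 4 down-moves and 4 right-moves in some order.
With no other constraints that would be C(8,4) = 70 routes.
Subtract routes through each blocked cell (inclusion–exclusion for overlaps): − through (2,3): 30 − through (4,1): 5 → 35.
That gives 35 routes.

35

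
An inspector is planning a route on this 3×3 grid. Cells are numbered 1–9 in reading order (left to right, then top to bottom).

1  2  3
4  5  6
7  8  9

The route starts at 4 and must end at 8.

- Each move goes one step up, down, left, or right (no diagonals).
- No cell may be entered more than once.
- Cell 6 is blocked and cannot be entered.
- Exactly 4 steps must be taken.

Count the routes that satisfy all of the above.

1

Need simple routes of exactly 4 moves from 4 to 8 (Manhattan distance 2, so 1 moves are spent on a detour and 1 undoing it).
Enumerating: 4 1 2 5 8.
That gives 1 route.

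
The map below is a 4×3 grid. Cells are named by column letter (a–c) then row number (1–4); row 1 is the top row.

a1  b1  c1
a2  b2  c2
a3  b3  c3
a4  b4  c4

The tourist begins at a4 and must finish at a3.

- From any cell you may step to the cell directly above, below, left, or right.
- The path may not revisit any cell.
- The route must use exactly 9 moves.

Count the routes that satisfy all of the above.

9

Need simple routes of exactly 9 moves from a4 to a3 (Manhattan distance 1, so 4 moves are spent on a detour and 4 undoing it).
Branch systematically from the start, pruning whenever the remaining move budget drops below the Manhattan distance to a3 or differs from it in parity. Every completion starts via b4: 9 (no valid completion starts via a3).
That gives 9 routes.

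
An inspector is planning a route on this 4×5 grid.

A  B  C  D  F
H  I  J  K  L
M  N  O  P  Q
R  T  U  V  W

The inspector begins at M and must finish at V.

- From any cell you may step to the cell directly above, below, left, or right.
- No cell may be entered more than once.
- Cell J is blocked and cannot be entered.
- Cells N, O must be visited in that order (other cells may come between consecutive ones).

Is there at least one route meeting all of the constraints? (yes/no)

One route that works: M → N → O → U → V.

yes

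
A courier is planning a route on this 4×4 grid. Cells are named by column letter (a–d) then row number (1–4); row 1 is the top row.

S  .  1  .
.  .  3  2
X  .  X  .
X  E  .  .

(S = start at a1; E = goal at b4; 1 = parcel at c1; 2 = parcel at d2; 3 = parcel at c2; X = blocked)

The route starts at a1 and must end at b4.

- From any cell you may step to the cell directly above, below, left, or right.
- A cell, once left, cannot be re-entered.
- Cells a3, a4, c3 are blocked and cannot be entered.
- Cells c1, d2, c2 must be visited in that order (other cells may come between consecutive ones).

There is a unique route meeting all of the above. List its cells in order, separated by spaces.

a1 b1 c1 d1 d2 c2 b2 b3 b4

The waypoints must appear in the order c1, d2, c2, with no cell reused.
Route from a1: 3× right (reaching d1), down to d2, 2× left (reaching b2), 2× down (reaching b4) — 8 moves in all.
Check: order respected (1 at step 2, 2 at step 4, 3 at step 5).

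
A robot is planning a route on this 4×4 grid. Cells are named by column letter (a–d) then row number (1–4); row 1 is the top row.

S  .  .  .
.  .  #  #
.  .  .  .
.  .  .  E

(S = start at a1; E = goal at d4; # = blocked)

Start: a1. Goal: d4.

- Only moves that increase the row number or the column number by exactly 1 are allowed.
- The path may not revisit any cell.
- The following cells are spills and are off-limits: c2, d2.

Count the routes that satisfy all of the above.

A right/down-only route from a1 to d4 makes exactly 3 down-moves and 3 right-moves in some order.
With no other constraints that would be C(6,3) = 20 routes.
Subtract routes through each blocked cell (inclusion–exclusion for overlaps): − through c2: 9 − through d2: 4 + through c2&d2: 3 → 10.
That gives 10 routes.

10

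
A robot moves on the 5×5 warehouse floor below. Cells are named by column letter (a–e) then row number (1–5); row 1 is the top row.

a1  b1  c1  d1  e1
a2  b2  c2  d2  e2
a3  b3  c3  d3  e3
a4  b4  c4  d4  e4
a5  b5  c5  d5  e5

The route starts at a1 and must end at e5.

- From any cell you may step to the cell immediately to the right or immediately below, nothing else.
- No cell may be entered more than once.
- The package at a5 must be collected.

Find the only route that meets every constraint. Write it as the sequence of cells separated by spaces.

Moves only go right or down, so the column and row indices never decrease.
Route from a1: down 4 to a5, right 4 to e5 — 8 moves in all.
Check: all required cells visited.

a1 a2 a3 a4 a5 b5 c5 d5 e5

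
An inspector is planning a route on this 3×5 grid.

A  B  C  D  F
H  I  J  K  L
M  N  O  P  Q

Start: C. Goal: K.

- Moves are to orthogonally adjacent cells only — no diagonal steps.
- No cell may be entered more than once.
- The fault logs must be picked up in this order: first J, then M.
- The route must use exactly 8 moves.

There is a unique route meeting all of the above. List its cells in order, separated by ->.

The waypoints must appear in the order J, M, with no cell reused.
Route from C: down to J, 2× left (reaching H), down to M, 3× right (reaching P), up to K — 8 moves in all.
Check: order respected (J at step 1, M at step 4); 8 moves as required.

C -> J -> I -> H -> M -> N -> O -> P -> K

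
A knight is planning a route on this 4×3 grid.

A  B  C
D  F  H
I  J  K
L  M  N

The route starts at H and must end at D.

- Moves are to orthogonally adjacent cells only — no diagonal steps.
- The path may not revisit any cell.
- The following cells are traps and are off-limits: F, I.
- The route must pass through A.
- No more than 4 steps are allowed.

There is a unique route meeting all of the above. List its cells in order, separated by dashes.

H - C - B - A - D

The 4-move cap with required stops at A leaves no slack for detours.
Route from H: up to C, 2× left (reaching A), down to D — 4 moves in all.
Check: all required cells visited; 4 ≤ 4 moves.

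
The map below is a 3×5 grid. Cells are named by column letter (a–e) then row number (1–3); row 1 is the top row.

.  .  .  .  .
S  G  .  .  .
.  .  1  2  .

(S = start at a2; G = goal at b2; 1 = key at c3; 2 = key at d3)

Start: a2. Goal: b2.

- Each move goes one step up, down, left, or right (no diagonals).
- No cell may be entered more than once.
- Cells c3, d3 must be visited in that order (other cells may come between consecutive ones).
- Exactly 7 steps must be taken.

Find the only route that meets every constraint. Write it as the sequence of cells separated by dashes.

a2 - a3 - b3 - c3 - d3 - d2 - c2 - b2

The waypoints must appear in the order c3, d3, with no cell reused.
Route from a2: down 1 to a3, right 3 to d3, up 1 to d2, left 2 to b2 — 7 moves in all.
Check: order respected (1 at step 3, 2 at step 4); 7 moves as required.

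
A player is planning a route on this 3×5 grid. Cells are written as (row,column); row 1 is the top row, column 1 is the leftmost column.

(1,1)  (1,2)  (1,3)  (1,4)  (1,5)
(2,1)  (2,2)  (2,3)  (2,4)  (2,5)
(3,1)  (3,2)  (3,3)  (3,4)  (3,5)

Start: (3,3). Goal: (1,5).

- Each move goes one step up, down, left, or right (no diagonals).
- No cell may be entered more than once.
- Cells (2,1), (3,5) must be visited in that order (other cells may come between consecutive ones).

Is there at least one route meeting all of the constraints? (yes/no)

One route that works: (3,3) → (3,2) → (3,1) → (2,1) → (2,2) → (2,3) → (2,4) → (3,4) → (3,5) → (2,5) → (1,5).

yes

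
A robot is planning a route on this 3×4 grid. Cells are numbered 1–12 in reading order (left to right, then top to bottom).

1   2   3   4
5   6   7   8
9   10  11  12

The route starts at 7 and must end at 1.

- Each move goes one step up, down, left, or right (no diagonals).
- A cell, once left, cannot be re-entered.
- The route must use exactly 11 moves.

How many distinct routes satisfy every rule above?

Need simple routes of exactly 11 moves from 7 to 1 (Manhattan distance 3, so 4 moves are spent on a detour and 4 undoing it).
Enumerating: 7 3 4 8 12 11 10 9 5 6 2 1 | 7 11 12 8 4 3 2 6 10 9 5 1 | 7 6 2 3 4 8 12 11 10 9 5 1 | 7 6 5 9 10 11 12 8 4 3 2 1.
That gives 4 routes.

4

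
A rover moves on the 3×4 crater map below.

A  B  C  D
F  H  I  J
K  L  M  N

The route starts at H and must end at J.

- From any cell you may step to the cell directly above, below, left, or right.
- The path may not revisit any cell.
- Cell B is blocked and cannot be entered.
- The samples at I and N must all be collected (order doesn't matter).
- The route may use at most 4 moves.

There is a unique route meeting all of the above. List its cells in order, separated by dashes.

The budget equals the shortest possible length, so every move has to be on a shortest route through the required cells.
Route from H: right to I, down to M, right to N, up to J — 4 moves in all.
Check: all required cells visited; 4 ≤ 4 moves.

H - I - M - N - J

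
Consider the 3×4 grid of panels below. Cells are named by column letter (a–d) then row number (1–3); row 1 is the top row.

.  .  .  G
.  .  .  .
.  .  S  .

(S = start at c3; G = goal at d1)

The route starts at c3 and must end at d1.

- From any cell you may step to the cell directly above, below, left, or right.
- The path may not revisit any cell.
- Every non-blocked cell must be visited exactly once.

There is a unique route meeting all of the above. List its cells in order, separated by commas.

c3, d3, d2, c2, b2, b3, a3, a2, a1, b1, c1, d1

Need to visit all 12 open cells exactly once, starting at c3 and ending at d1.
Cell a3 has only two open neighbours (a2 and b3), so the path must pass straight through it: one of those is the cell it's entered from and the other is where it exits.
Route from c3: right 1 to d3, up 1 to d2, left 2 to b2, down 1 to b3, left 1 to a3, up 2 to a1, right 3 to d1 — 11 moves in all.
Check: all 12 open cells covered.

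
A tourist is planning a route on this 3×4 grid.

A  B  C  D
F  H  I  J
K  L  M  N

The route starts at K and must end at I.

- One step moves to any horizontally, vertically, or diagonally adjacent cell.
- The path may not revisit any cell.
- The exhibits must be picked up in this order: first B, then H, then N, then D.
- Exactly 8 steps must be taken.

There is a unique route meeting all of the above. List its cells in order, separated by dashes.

K - F - B - H - M - N - J - D - I

The waypoints must appear in the order B, H, N, D, with no cell reused.
Route from K: up 1 to F, up-right 1 to B, down 1 to H, down-right 1 to M, right 1 to N, up 2 to D, down-left 1 to I — 8 moves in all.
Check: order respected (B at step 2, H at step 3, N at step 5, D at step 7); 8 moves as required.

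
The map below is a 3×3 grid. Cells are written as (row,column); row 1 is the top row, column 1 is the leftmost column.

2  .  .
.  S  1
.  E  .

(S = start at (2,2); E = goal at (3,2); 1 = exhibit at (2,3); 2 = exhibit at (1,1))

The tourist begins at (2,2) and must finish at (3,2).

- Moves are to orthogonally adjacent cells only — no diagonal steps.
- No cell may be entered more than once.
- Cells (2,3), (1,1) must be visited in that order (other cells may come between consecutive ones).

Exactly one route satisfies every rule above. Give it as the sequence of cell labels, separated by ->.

(2,2) -> (2,3) -> (1,3) -> (1,2) -> (1,1) -> (2,1) -> (3,1) -> (3,2)

The waypoints must appear in the order (2,3), (1,1), with no cell reused.
Route from (2,2): right to (2,3), up to (1,3), 2× left (reaching (1,1)), 2× down (reaching (3,1)), right to (3,2) — 7 moves in all.
Check: order respected (1 at step 1, 2 at step 4).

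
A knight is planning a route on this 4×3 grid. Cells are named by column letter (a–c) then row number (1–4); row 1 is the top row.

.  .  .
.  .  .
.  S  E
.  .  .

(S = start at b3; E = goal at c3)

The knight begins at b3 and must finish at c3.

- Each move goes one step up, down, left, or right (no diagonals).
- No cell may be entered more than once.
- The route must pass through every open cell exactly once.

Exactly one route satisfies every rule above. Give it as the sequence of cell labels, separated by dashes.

Need to visit all 12 open cells exactly once, starting at b3 and ending at c3.
Route from b3: up 1 to b2, right 1 to c2, up 1 to c1, left 2 to a1, down 3 to a4, right 2 to c4, up 1 to c3 — 11 moves in all.
Check: all 12 open cells covered.

b3 - b2 - c2 - c1 - b1 - a1 - a2 - a3 - a4 - b4 - c4 - c3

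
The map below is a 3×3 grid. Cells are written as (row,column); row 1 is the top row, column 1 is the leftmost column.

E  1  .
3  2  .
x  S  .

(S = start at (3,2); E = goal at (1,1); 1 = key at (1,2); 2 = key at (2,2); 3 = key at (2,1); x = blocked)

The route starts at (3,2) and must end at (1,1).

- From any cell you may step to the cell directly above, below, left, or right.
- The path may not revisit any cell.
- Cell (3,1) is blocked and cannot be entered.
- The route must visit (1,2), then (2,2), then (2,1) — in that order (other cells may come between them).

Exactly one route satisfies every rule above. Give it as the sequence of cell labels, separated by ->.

The waypoints must appear in the order (1,2), (2,2), (2,1), with no cell reused.
Route from (3,2): right to (3,3), 2× up (reaching (1,3)), left to (1,2), down to (2,2), left to (2,1), up to (1,1) — 7 moves in all.
Check: order respected (1 at step 4, 2 at step 5, 3 at step 6).

(3,2) -> (3,3) -> (2,3) -> (1,3) -> (1,2) -> (2,2) -> (2,1) -> (1,1)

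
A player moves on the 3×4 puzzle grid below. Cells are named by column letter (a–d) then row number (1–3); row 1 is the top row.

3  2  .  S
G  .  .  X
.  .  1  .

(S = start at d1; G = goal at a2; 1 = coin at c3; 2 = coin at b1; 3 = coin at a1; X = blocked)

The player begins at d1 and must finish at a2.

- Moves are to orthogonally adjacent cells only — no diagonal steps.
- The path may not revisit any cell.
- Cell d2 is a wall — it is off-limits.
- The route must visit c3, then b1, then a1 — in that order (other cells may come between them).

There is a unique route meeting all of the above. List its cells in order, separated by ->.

The waypoints must appear in the order c3, b1, a1, with no cell reused.
Route from d1: left 1 to c1, down 2 to c3, left 1 to b3, up 2 to b1, left 1 to a1, down 1 to a2 — 8 moves in all.
Check: order respected (1 at step 3, 2 at step 6, 3 at step 7).

d1 -> c1 -> c2 -> c3 -> b3 -> b2 -> b1 -> a1 -> a2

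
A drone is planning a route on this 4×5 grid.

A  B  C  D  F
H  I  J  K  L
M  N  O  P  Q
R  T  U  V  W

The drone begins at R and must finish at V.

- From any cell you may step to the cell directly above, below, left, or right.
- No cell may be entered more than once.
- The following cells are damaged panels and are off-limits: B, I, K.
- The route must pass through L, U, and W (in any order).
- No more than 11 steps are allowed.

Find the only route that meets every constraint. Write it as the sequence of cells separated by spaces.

The budget equals the shortest possible length, so every move has to be on a shortest route through the required cells.
Route from R: right 2 to U, up 3 to C, right 2 to F, down 3 to W, left 1 to V — 11 moves in all.
Check: all required cells visited; 11 ≤ 11 moves.

R T U O J C D F L Q W V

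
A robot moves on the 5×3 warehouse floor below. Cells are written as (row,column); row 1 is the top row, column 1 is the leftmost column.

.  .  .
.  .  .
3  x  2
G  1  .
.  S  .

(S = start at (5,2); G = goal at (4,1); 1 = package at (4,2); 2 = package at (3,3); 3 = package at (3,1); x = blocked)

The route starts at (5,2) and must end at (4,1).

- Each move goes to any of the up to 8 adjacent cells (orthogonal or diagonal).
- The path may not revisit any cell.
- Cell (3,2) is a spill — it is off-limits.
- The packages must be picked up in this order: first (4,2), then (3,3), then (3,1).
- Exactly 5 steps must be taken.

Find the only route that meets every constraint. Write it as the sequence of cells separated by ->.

The waypoints must appear in the order (4,2), (3,3), (3,1), with no cell reused.
Route from (5,2): up 1 to (4,2), up-right 1 to (3,3), up-left 1 to (2,2), down-left 1 to (3,1), down 1 to (4,1) — 5 moves in all.
Check: order respected (1 at step 1, 2 at step 2, 3 at step 4); 5 moves as required.

(5,2) -> (4,2) -> (3,3) -> (2,2) -> (3,1) -> (4,1)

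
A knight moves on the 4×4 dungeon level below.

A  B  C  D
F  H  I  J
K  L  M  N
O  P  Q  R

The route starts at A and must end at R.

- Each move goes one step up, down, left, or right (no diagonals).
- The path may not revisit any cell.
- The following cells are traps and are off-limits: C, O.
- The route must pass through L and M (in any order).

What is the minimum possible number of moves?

Any route passes through L and M in some order between A and R. Summing Manhattan distances along each leg and taking the cheapest ordering (A → L → M → R) gives a lower bound of 3 + 1 + 2 = 6 moves.
A route of 6 moves achieves this: A → F → K → L → M → Q → R.
Since 6 matches the lower bound, it is optimal.

6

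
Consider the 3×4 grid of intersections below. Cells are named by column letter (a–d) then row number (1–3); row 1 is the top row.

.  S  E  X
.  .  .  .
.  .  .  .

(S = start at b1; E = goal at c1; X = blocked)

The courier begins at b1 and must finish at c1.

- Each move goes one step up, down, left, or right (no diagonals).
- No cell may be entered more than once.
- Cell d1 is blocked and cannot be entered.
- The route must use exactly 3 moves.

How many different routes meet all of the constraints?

Need simple routes of exactly 3 moves from b1 to c1 (Manhattan distance 1, so 1 moves are spent on a detour and 1 undoing it).
Enumerating: b1 b2 c2 c1.
That gives 1 route.

1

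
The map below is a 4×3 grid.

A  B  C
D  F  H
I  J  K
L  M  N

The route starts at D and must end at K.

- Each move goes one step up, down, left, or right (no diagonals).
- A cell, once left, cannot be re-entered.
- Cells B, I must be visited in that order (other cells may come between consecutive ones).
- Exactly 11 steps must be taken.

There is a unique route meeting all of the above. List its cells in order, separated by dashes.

D - A - B - C - H - F - J - I - L - M - N - K

The waypoints must appear in the order B, I, with no cell reused.
Route from D: up 1 to A, right 2 to C, down 1 to H, left 1 to F, down 1 to J, left 1 to I, down 1 to L, right 2 to N, up 1 to K — 11 moves in all.
Check: order respected (B at step 2, I at step 7); 11 moves as required.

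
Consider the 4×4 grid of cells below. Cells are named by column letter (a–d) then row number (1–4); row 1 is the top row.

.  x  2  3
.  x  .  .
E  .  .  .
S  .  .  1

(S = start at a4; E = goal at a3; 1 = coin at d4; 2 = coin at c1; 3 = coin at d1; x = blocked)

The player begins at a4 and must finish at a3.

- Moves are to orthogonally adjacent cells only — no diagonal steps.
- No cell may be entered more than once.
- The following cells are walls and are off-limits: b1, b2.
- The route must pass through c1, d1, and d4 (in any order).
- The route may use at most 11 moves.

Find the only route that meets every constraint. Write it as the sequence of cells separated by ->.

The 11-move cap with required stops at c1, d1, d4 leaves no slack for detours.
Route from a4: right 3 to d4, up 3 to d1, left 1 to c1, down 2 to c3, left 2 to a3 — 11 moves in all.
Check: all required cells visited; 11 ≤ 11 moves.

a4 -> b4 -> c4 -> d4 -> d3 -> d2 -> d1 -> c1 -> c2 -> c3 -> b3 -> a3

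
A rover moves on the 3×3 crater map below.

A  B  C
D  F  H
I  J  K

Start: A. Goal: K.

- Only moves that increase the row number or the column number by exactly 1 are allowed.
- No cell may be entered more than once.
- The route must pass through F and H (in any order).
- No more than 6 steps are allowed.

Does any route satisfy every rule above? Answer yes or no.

yes

One route that works: A → D → F → H → K.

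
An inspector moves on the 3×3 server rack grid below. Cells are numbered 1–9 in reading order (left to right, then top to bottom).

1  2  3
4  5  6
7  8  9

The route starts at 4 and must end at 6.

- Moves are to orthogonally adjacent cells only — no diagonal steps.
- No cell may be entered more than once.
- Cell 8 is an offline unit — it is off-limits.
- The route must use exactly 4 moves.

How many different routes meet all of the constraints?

3

Need simple routes of exactly 4 moves from 4 to 6 (Manhattan distance 2, so 1 moves are spent on a detour and 1 undoing it).
Enumerating: 4 1 2 5 6 | 4 1 2 3 6 | 4 5 2 3 6.
That gives 3 routes.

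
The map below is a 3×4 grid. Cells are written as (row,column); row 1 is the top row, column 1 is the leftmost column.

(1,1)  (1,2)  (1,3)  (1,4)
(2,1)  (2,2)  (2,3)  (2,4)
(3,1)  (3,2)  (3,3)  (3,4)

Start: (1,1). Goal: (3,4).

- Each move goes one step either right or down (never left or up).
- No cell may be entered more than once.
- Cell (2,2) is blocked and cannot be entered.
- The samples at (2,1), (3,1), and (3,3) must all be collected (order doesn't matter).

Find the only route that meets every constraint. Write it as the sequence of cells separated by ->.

Moves only go right or down, so the column and row indices never decrease.
Route from (1,1): 2× down (reaching (3,1)), 3× right (reaching (3,4)) — 5 moves in all.
Check: all required cells visited.

(1,1) -> (2,1) -> (3,1) -> (3,2) -> (3,3) -> (3,4)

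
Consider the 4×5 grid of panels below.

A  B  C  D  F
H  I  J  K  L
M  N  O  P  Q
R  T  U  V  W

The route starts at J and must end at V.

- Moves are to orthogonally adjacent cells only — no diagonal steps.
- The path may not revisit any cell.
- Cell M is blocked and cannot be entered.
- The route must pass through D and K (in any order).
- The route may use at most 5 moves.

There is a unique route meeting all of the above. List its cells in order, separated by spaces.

J C D K P V

The budget equals the shortest possible length, so every move has to be on a shortest route through the required cells.
Route from J: up 1 to C, right 1 to D, down 3 to V — 5 moves in all.
Check: all required cells visited; 5 ≤ 5 moves.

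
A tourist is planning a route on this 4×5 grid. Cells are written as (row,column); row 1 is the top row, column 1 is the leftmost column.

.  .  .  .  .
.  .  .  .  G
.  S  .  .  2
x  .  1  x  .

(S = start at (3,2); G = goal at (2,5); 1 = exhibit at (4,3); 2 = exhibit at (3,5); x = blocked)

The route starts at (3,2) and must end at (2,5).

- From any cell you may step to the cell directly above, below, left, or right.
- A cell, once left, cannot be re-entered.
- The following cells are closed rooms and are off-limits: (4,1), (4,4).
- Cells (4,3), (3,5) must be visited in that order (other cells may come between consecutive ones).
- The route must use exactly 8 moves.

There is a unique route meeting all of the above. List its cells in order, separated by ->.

(3,2) -> (4,2) -> (4,3) -> (3,3) -> (2,3) -> (2,4) -> (3,4) -> (3,5) -> (2,5)

The waypoints must appear in the order (4,3), (3,5), with no cell reused.
Route from (3,2): down to (4,2), right to (4,3), 2× up (reaching (2,3)), right to (2,4), down to (3,4), right to (3,5), up to (2,5) — 8 moves in all.
Check: order respected (1 at step 2, 2 at step 7); 8 moves as required.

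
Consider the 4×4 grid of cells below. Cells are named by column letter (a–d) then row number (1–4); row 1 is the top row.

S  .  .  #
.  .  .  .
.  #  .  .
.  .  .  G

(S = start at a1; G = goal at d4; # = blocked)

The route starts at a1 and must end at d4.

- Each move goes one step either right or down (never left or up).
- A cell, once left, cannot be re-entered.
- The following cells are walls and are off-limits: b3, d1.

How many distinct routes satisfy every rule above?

10

A right/down-only route from a1 to d4 makes exactly 3 down-moves and 3 right-moves in some order.
With no other constraints that would be C(6,3) = 20 routes.
Subtract routes through each blocked cell (inclusion–exclusion for overlaps): − through d1: 1 − through b3: 9 → 10.
That gives 10 routes.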